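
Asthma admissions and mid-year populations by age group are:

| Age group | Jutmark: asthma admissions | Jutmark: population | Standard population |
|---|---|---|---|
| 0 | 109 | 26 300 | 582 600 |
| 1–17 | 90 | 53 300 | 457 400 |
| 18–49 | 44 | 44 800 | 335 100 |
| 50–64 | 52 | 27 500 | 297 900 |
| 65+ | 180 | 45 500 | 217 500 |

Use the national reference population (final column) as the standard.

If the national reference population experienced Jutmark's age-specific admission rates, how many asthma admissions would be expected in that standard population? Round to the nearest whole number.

4940

Age-specific rates per 10 000 for Jutmark: 41.44, 16.89, 9.82, 18.91, 39.56.
Expected asthma admissions = Σ (standard pop × age-specific rate ÷ 10 000)
= 582 600×41.44/10 000 + 457 400×16.89/10 000 + 335 100×9.82/10 000 + 297 900×18.91/10 000 + 217 500×39.56/10 000
= 2414.58 + 772.35 + 329.12 + 563.30 + 860.44 = 4939.78.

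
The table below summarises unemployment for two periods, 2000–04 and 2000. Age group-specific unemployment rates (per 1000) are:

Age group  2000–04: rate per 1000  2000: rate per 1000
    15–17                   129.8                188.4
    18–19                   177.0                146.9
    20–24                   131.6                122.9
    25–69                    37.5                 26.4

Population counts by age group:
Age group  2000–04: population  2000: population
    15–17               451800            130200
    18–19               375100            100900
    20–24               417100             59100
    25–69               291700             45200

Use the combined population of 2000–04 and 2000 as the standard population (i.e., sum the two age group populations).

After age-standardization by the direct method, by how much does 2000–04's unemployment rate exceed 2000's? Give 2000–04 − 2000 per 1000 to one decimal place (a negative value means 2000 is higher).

Combined standard total = 1871100; weights = 0.3110, 0.2544, 0.2545, 0.1801.
2000–04: 0.3110×129.8 + 0.2544×177.0 + 0.2545×131.6 + 0.1801×37.5 = 125.6466 per 1000.
2000: 0.3110×188.4 + 0.2544×146.9 + 0.2545×122.9 + 0.1801×26.4 = 132.0038 per 1000.
Difference = 125.6466 − 132.0038 = -6.3573.

-6.4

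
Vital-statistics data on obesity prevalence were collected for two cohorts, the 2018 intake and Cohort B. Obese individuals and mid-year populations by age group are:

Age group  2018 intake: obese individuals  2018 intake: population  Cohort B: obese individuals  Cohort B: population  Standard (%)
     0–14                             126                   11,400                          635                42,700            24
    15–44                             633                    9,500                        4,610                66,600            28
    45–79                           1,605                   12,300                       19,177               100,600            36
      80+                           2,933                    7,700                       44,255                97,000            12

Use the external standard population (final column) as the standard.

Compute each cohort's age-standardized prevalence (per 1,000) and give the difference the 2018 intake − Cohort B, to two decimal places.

-32.33

Age-specific rates per 1,000 for the 2018 intake: 11.053, 66.632, 130.488, 380.909.
For Cohort B: 14.871, 69.219, 190.626, 456.237.
Standard weights: 0.24, 0.28, 0.36, 0.12.
The 2018 intake: 0.2400×11.053 + 0.2800×66.632 + 0.3600×130.488 + 0.1200×380.909 = 113.9942 per 1,000.
Cohort B: 0.2400×14.871 + 0.2800×69.219 + 0.3600×190.626 + 0.1200×456.237 = 146.3244 per 1,000.
Difference = 113.9942 − 146.3244 = -32.3302.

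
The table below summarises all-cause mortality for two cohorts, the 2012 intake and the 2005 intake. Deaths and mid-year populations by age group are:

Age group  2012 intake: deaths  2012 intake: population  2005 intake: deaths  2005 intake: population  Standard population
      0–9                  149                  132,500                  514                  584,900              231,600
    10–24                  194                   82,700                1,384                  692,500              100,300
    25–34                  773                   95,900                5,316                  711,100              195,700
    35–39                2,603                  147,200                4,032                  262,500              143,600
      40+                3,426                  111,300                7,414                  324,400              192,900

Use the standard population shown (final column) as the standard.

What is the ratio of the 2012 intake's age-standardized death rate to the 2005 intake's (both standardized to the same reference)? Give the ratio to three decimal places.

Age-specific rates per 1,000 for the 2012 intake: 1.125, 2.346, 8.060, 17.683, 30.782.
For the 2005 intake: 0.879, 1.999, 7.476, 15.360, 22.855.
Standard total = 864,100; weights = 0.2680, 0.1161, 0.2265, 0.1662, 0.2232.
The 2012 intake: 0.2680×1.125 + 0.1161×2.346 + 0.2265×8.060 + 0.1662×17.683 + 0.2232×30.782 = 12.2096 per 1,000.
The 2005 intake: 0.2680×0.879 + 0.1161×1.999 + 0.2265×7.476 + 0.1662×15.360 + 0.2232×22.855 = 9.8152 per 1,000.
Ratio = 12.2096 ÷ 9.8152 = 1.24395.

1.244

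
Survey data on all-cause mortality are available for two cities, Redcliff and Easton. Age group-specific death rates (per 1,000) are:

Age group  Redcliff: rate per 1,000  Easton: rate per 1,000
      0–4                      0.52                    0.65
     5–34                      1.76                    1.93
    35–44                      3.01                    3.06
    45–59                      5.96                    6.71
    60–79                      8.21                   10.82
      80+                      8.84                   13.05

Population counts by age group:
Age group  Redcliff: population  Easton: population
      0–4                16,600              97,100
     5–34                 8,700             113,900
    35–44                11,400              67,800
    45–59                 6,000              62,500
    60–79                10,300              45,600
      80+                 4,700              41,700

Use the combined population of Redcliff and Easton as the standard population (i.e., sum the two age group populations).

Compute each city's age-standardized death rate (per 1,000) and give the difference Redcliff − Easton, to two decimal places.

-0.89

Combined standard total = 486,300; weights = 0.2338, 0.2521, 0.1629, 0.1409, 0.1149, 0.0954.
Redcliff: 0.2338×0.52 + 0.2521×1.76 + 0.1629×3.01 + 0.1409×5.96 + 0.1149×8.21 + 0.0954×8.84 = 3.6822 per 1,000.
Easton: 0.2338×0.65 + 0.2521×1.93 + 0.1629×3.06 + 0.1409×6.71 + 0.1149×10.82 + 0.0954×13.05 = 4.5710 per 1,000.
Difference = 3.6822 − 4.5710 = -0.8888.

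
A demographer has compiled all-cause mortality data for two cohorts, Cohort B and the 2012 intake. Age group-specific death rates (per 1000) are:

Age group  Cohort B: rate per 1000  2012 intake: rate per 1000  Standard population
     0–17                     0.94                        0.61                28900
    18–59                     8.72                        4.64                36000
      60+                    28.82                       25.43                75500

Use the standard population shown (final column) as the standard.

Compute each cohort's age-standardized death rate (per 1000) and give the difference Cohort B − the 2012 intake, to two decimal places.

2.94

Standard total = 140400; weights = 0.2058, 0.2564, 0.5377.
Cohort B: 0.2058×0.94 + 0.2564×8.72 + 0.5377×28.82 = 17.9273 per 1000.
The 2012 intake: 0.2058×0.61 + 0.2564×4.64 + 0.5377×25.43 = 14.9903 per 1000.
Difference = 17.9273 − 14.9903 = 2.9371.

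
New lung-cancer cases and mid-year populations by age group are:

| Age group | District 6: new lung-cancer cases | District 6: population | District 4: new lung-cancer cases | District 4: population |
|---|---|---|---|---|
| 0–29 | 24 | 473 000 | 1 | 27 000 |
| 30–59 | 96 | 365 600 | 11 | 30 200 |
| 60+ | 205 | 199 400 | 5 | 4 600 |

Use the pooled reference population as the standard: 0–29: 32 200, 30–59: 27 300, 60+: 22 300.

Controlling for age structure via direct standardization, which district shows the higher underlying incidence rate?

District 4

Age-specific rates per 100 000 for District 6: 5.07, 26.26, 102.81.
For District 4: 3.70, 36.42, 108.70.
Standard total = 81 800; weights = 0.3936, 0.3337, 0.2726.
District 6: 0.3936×5.07 + 0.3337×26.26 + 0.2726×102.81 = 38.7880 per 100 000.
District 4: 0.3936×3.70 + 0.3337×36.42 + 0.2726×108.70 = 43.2462 per 100 000.
The crude rates (31.31 vs 27.51) would put District 6 higher, but that reflects its age composition; once standardized to a common age structure, District 4 has the higher underlying rate.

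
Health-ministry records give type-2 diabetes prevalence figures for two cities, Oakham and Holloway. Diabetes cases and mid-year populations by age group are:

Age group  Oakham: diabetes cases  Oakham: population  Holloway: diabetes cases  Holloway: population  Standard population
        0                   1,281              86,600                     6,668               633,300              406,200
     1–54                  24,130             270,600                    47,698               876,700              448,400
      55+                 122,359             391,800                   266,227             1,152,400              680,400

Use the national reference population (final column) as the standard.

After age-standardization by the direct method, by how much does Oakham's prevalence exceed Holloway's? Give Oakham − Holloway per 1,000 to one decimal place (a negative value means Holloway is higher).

47.3

Age-specific rates per 1,000 for Oakham: 14.792, 89.172, 312.300.
For Holloway: 10.529, 54.406, 231.020.
Standard total = 1,535,000; weights = 0.2646, 0.2921, 0.4433.
Oakham: 0.2646×14.792 + 0.2921×89.172 + 0.4433×312.300 = 168.3922 per 1,000.
Holloway: 0.2646×10.529 + 0.2921×54.406 + 0.4433×231.020 = 121.0804 per 1,000.
Difference = 168.3922 − 121.0804 = 47.3118.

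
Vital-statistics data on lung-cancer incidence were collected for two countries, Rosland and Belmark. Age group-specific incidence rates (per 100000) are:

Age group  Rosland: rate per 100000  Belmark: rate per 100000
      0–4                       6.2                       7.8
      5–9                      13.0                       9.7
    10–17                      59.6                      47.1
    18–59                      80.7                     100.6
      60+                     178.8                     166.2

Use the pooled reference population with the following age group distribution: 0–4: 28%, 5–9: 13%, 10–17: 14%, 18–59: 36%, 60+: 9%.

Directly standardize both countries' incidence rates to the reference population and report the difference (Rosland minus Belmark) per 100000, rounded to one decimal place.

-4.3

Standard weights: 0.28, 0.13, 0.14, 0.36, 0.09.
Rosland: 0.2800×6.2 + 0.1300×13.0 + 0.1400×59.6 + 0.3600×80.7 + 0.0900×178.8 = 56.9140 per 100000.
Belmark: 0.2800×7.8 + 0.1300×9.7 + 0.1400×47.1 + 0.3600×100.6 + 0.0900×166.2 = 61.2130 per 100000.
Difference = 56.9140 − 61.2130 = -4.2990.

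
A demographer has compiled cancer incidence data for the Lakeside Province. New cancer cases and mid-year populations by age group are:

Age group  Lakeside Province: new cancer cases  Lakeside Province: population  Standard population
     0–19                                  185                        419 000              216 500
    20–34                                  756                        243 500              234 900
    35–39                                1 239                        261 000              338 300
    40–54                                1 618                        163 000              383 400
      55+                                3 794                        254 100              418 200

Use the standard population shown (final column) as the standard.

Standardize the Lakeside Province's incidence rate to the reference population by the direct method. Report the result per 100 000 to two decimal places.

Age-specific rates per 100 000 for the Lakeside Province: 44.15, 310.47, 474.71, 992.64, 1493.11.
Standard total = 1 591 300; weights = 0.1361, 0.1476, 0.2126, 0.2409, 0.2628.
Standardized rate: 0.1361×44.15 + 0.1476×310.47 + 0.2126×474.71 + 0.2409×992.64 + 0.2628×1493.11 = 784.3157 per 100 000.

784.32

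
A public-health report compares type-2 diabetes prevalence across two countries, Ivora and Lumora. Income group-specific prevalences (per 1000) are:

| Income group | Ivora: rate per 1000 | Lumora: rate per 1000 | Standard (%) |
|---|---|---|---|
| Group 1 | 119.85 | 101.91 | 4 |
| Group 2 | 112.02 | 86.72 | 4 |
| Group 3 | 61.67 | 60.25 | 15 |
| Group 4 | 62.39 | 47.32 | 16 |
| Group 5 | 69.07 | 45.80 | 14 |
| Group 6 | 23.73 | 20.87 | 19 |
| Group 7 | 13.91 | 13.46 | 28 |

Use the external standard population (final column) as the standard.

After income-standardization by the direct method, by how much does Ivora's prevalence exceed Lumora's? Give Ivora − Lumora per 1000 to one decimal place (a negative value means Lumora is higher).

Standard weights: 0.04, 0.04, 0.15, 0.16, 0.14, 0.19, 0.28.
Ivora: 0.0400×119.85 + 0.0400×112.02 + 0.1500×61.67 + 0.1600×62.39 + 0.1400×69.07 + 0.1900×23.73 + 0.2800×13.91 = 46.5810 per 1000.
Lumora: 0.0400×101.91 + 0.0400×86.72 + 0.1500×60.25 + 0.1600×47.32 + 0.1400×45.80 + 0.1900×20.87 + 0.2800×13.46 = 38.3000 per 1000.
Difference = 46.5810 − 38.3000 = 8.2810.

8.3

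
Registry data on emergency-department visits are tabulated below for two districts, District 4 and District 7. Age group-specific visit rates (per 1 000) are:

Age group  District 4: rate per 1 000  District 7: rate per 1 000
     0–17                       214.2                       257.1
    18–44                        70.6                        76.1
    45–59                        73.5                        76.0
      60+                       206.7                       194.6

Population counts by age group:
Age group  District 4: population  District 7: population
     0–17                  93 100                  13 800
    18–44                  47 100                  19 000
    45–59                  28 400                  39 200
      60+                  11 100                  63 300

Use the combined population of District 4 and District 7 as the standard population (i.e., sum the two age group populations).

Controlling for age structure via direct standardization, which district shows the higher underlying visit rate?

District 7

Combined standard total = 315 000; weights = 0.3394, 0.2098, 0.2146, 0.2362.
District 4: 0.3394×214.2 + 0.2098×70.6 + 0.2146×73.5 + 0.2362×206.7 = 152.1007 per 1 000.
District 7: 0.3394×257.1 + 0.2098×76.1 + 0.2146×76.0 + 0.2362×194.6 = 165.4922 per 1 000.
The crude rates (153.86 vs 149.97) would put District 4 higher, but that reflects its age composition; once standardized to a common age structure, District 7 has the higher underlying rate.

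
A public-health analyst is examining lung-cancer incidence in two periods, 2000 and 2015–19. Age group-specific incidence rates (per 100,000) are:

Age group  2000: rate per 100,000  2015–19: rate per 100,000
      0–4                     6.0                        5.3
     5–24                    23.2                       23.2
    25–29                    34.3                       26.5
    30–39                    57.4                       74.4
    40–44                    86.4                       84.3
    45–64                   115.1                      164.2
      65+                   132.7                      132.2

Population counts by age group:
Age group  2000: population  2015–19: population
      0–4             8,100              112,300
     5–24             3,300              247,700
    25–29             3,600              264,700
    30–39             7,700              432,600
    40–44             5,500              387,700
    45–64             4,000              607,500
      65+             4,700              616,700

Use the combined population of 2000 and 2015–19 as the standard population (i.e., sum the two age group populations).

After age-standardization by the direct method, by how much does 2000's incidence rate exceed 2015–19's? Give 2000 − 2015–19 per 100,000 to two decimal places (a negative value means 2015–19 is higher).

-12.64

Combined standard total = 2,706,100; weights = 0.0445, 0.0928, 0.0991, 0.1627, 0.1453, 0.2260, 0.2296.
2000: 0.0445×6.0 + 0.0928×23.2 + 0.0991×34.3 + 0.1627×57.4 + 0.1453×86.4 + 0.2260×115.1 + 0.2296×132.7 = 84.1940 per 100,000.
2015–19: 0.0445×5.3 + 0.0928×23.2 + 0.0991×26.5 + 0.1627×74.4 + 0.1453×84.3 + 0.2260×164.2 + 0.2296×132.2 = 96.8308 per 100,000.
Difference = 84.1940 − 96.8308 = -12.6368.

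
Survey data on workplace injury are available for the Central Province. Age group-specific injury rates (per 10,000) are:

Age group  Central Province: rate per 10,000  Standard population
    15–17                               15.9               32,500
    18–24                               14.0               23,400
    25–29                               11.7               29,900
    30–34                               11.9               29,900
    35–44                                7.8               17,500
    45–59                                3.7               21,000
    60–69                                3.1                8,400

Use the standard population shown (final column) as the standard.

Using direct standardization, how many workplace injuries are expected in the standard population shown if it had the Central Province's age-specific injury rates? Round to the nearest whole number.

179

Expected workplace injuries = Σ (standard pop × age-specific rate ÷ 10,000)
= 32,500×15.9/10,000 + 23,400×14.0/10,000 + 29,900×11.7/10,000 + 29,900×11.9/10,000 + 17,500×7.8/10,000 + 21,000×3.7/10,000 + 8,400×3.1/10,000
= 51.67 + 32.76 + 34.98 + 35.58 + 13.65 + 7.77 + 2.60 = 179.02.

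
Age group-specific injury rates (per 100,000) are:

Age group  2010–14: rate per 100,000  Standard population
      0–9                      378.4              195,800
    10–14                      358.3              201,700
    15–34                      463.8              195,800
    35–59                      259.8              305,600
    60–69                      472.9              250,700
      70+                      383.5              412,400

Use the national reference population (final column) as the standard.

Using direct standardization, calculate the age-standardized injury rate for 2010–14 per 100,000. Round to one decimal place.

Standard total = 1,562,000; weights = 0.1254, 0.1291, 0.1254, 0.1956, 0.1605, 0.2640.
Standardized rate: 0.1254×378.4 + 0.1291×358.3 + 0.1254×463.8 + 0.1956×259.8 + 0.1605×472.9 + 0.2640×383.5 = 379.8196 per 100,000.

379.8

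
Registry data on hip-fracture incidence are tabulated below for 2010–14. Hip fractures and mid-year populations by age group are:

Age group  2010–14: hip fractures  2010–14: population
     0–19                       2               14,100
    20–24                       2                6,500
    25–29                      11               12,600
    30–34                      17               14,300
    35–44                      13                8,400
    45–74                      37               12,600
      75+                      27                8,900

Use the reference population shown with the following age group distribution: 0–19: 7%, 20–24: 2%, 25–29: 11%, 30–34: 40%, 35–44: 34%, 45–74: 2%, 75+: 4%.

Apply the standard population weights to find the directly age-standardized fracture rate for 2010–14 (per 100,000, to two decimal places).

129.39

Age-specific rates per 100,000 for 2010–14: 14.18, 30.77, 87.30, 118.88, 154.76, 293.65, 303.37.
Standard weights: 0.07, 0.02, 0.11, 0.40, 0.34, 0.02, 0.04.
Standardized rate: 0.0700×14.18 + 0.0200×30.77 + 0.1100×87.30 + 0.4000×118.88 + 0.3400×154.76 + 0.0200×293.65 + 0.0400×303.37 = 129.3908 per 100,000.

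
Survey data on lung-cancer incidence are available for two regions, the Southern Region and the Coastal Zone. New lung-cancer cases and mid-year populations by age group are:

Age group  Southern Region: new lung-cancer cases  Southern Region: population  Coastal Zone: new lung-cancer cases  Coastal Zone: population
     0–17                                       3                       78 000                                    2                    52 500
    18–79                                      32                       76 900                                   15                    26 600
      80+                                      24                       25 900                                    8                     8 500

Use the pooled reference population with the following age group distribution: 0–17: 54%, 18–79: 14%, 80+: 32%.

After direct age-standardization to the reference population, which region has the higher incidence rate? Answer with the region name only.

Age-specific rates per 100 000 for the Southern Region: 3.85, 41.61, 92.66.
For the Coastal Zone: 3.81, 56.39, 94.12.
Standard weights: 0.54, 0.14, 0.32.
The Southern Region: 0.5400×3.85 + 0.1400×41.61 + 0.3200×92.66 = 37.5552 per 100 000.
The Coastal Zone: 0.5400×3.81 + 0.1400×56.39 + 0.3200×94.12 = 40.0695 per 100 000.
The crude rates (32.63 vs 28.54) would put the Southern Region higher, but that reflects its age composition; once standardized to a common age structure, the Coastal Zone has the higher underlying rate.

Coastal Zone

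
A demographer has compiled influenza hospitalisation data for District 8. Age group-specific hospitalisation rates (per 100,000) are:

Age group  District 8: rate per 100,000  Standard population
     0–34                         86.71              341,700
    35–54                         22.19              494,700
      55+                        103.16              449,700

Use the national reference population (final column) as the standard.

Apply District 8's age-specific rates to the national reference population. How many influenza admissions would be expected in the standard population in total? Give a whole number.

Expected influenza admissions = Σ (standard pop × age-specific rate ÷ 100,000)
= 341,700×86.71/100,000 + 494,700×22.19/100,000 + 449,700×103.16/100,000
= 296.29 + 109.77 + 463.91 = 869.97.

870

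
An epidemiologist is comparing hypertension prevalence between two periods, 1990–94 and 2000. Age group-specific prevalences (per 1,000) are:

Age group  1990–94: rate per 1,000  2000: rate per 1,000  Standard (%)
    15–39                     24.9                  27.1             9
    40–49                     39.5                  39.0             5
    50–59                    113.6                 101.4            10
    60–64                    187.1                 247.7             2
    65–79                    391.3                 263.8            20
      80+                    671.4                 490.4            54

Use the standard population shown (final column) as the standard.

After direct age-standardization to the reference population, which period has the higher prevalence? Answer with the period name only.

Standard weights: 0.09, 0.05, 0.10, 0.02, 0.20, 0.54.
1990–94: 0.0900×24.9 + 0.0500×39.5 + 0.1000×113.6 + 0.0200×187.1 + 0.2000×391.3 + 0.5400×671.4 = 460.1340 per 1,000.
2000: 0.0900×27.1 + 0.0500×39.0 + 0.1000×101.4 + 0.0200×247.7 + 0.2000×263.8 + 0.5400×490.4 = 337.0590 per 1,000.

1990–94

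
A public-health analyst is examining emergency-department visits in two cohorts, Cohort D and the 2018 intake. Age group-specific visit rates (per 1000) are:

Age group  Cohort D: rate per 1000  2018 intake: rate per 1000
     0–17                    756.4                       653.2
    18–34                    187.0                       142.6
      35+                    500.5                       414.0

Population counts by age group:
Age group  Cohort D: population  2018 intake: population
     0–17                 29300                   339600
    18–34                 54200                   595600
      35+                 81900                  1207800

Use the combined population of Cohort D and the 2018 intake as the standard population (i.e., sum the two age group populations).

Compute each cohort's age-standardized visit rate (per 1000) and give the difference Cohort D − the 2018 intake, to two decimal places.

77.32

Combined standard total = 2308400; weights = 0.1598, 0.2815, 0.5587.
Cohort D: 0.1598×756.4 + 0.2815×187.0 + 0.5587×500.5 = 453.1465 per 1000.
The 2018 intake: 0.1598×653.2 + 0.2815×142.6 + 0.5587×414.0 = 375.8286 per 1000.
Difference = 453.1465 − 375.8286 = 77.3179.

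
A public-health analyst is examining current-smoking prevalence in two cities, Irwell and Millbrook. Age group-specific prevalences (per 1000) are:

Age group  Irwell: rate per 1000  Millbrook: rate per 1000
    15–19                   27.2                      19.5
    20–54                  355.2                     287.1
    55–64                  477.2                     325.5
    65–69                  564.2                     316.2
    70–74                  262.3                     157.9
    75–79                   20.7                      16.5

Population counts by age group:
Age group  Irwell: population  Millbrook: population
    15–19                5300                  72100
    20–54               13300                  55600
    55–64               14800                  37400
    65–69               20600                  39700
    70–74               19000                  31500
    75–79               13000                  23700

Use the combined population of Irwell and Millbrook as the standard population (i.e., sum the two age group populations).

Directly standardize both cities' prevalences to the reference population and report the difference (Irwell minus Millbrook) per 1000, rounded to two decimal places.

Combined standard total = 346000; weights = 0.2237, 0.1991, 0.1509, 0.1743, 0.1460, 0.1061.
Irwell: 0.2237×27.2 + 0.1991×355.2 + 0.1509×477.2 + 0.1743×564.2 + 0.1460×262.3 + 0.1061×20.7 = 287.6171 per 1000.
Millbrook: 0.2237×19.5 + 0.1991×287.1 + 0.1509×325.5 + 0.1743×316.2 + 0.1460×157.9 + 0.1061×16.5 = 190.5432 per 1000.
Difference = 287.6171 − 190.5432 = 97.0738.

97.07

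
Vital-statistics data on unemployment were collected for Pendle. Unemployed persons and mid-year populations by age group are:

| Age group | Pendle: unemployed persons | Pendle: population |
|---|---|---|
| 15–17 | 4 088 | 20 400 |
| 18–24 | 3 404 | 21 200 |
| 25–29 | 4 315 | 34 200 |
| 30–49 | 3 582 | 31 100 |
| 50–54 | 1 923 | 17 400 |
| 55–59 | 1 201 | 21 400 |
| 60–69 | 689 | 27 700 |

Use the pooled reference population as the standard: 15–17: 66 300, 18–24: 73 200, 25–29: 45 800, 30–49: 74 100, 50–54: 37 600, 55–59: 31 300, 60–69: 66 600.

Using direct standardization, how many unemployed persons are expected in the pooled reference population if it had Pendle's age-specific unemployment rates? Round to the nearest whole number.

Age-specific rates per 1 000 for Pendle: 200.392, 160.566, 126.170, 115.177, 110.517, 56.121, 24.874.
Expected unemployed persons = Σ (standard pop × age-specific rate ÷ 1 000)
= 66 300×200.392/1 000 + 73 200×160.566/1 000 + 45 800×126.170/1 000 + 74 100×115.177/1 000 + 37 600×110.517/1 000 + 31 300×56.121/1 000 + 66 600×24.874/1 000
= 13286.00 + 11753.43 + 5778.57 + 8534.60 + 4155.45 + 1756.60 + 1656.58 = 46921.24.

46921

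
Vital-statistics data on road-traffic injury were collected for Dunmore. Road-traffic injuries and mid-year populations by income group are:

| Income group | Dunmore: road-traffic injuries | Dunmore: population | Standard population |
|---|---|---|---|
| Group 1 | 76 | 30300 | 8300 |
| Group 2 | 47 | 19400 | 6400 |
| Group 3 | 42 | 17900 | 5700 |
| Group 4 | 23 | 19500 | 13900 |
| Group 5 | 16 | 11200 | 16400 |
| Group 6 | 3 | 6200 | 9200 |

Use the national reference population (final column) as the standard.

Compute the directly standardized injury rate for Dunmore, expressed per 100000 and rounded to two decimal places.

Income-specific rates per 100000 for Dunmore: 250.83, 242.27, 234.64, 117.95, 142.86, 48.39.
Standard total = 59900; weights = 0.1386, 0.1068, 0.0952, 0.2321, 0.2738, 0.1536.
Standardized rate: 0.1386×250.83 + 0.1068×242.27 + 0.0952×234.64 + 0.2321×117.95 + 0.2738×142.86 + 0.1536×48.39 = 156.8831 per 100000.

156.88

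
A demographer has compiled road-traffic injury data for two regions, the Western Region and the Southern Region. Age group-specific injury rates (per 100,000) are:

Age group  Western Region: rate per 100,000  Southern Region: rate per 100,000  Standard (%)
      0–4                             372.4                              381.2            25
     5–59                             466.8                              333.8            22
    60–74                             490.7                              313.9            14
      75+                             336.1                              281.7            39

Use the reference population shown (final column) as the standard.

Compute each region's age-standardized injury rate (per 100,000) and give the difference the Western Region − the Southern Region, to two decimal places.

73.03

Standard weights: 0.25, 0.22, 0.14, 0.39.
The Western Region: 0.2500×372.4 + 0.2200×466.8 + 0.1400×490.7 + 0.3900×336.1 = 395.5730 per 100,000.
The Southern Region: 0.2500×381.2 + 0.2200×333.8 + 0.1400×313.9 + 0.3900×281.7 = 322.5450 per 100,000.
Difference = 395.5730 − 322.5450 = 73.0280.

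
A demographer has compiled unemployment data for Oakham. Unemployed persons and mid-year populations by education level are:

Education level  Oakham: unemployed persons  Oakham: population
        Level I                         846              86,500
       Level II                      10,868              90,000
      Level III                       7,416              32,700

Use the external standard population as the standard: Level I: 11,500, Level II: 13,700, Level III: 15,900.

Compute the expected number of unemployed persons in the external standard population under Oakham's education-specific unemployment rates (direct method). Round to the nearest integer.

Education-specific rates per 1,000 for Oakham: 9.780, 120.756, 226.789.
Expected unemployed persons = Σ (standard pop × education-specific rate ÷ 1,000)
= 11,500×9.780/1,000 + 13,700×120.756/1,000 + 15,900×226.789/1,000
= 112.47 + 1654.35 + 3605.94 = 5372.77.

5373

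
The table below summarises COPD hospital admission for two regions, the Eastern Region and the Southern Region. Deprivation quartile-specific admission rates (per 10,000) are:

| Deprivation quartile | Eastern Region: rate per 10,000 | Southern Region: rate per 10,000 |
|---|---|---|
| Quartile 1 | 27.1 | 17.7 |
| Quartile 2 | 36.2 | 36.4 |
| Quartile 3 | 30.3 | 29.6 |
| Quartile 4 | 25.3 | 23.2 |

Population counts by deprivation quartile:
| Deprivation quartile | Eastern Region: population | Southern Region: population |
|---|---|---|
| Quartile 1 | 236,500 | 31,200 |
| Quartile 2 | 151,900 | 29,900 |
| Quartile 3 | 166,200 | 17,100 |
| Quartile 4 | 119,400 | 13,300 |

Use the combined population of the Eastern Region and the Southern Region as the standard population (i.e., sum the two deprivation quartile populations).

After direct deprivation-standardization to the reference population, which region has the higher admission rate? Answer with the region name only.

Combined standard total = 765,500; weights = 0.3497, 0.2375, 0.2395, 0.1734.
The Eastern Region: 0.3497×27.1 + 0.2375×36.2 + 0.2395×30.3 + 0.1734×25.3 = 29.7154 per 10,000.
The Southern Region: 0.3497×17.7 + 0.2375×36.4 + 0.2395×29.6 + 0.1734×23.2 = 25.9440 per 10,000.

Eastern Region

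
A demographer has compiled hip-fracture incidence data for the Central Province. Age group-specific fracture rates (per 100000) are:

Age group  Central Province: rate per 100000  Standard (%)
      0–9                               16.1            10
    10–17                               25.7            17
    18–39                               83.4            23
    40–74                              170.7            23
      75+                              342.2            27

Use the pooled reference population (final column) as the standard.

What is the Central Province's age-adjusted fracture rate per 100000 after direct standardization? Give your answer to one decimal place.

Standard weights: 0.10, 0.17, 0.23, 0.23, 0.27.
Standardized rate: 0.1000×16.1 + 0.1700×25.7 + 0.2300×83.4 + 0.2300×170.7 + 0.2700×342.2 = 156.8160 per 100000.

156.8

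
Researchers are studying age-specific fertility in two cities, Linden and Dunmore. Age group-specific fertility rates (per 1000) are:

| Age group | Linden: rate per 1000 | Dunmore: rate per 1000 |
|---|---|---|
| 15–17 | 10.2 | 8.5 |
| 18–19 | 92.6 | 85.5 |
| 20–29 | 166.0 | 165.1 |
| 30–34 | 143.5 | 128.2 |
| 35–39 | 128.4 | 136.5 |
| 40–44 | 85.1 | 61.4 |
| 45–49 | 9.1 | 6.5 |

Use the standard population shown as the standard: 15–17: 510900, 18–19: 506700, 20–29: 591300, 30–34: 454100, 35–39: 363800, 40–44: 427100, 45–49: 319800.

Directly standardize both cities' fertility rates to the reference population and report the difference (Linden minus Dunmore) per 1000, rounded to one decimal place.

Standard total = 3173700; weights = 0.1610, 0.1597, 0.1863, 0.1431, 0.1146, 0.1346, 0.1008.
Linden: 0.1610×10.2 + 0.1597×92.6 + 0.1863×166.0 + 0.1431×143.5 + 0.1146×128.4 + 0.1346×85.1 + 0.1008×9.1 = 94.9740 per 1000.
Dunmore: 0.1610×8.5 + 0.1597×85.5 + 0.1863×165.1 + 0.1431×128.2 + 0.1146×136.5 + 0.1346×61.4 + 0.1008×6.5 = 88.6870 per 1000.
Difference = 94.9740 − 88.6870 = 6.2870.

6.3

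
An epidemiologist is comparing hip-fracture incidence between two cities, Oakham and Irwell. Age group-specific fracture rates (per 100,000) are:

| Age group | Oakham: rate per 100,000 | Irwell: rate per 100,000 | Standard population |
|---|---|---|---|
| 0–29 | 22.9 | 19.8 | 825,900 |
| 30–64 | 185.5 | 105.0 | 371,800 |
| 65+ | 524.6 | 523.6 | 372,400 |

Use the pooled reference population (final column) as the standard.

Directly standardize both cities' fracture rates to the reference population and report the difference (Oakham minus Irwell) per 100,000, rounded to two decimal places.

Standard total = 1,570,100; weights = 0.5260, 0.2368, 0.2372.
Oakham: 0.5260×22.9 + 0.2368×185.5 + 0.2372×524.6 = 180.3981 per 100,000.
Irwell: 0.5260×19.8 + 0.2368×105.0 + 0.2372×523.6 = 159.4678 per 100,000.
Difference = 180.3981 − 159.4678 = 20.9303.

20.93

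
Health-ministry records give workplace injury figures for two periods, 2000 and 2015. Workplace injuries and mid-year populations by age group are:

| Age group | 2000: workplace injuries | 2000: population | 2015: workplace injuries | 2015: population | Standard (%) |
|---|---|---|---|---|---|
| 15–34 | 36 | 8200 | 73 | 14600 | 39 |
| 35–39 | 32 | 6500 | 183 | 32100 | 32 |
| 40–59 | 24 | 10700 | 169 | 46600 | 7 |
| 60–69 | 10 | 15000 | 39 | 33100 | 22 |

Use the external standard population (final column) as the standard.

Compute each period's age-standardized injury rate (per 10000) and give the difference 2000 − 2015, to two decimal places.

Age-specific rates per 10000 for 2000: 43.90, 49.23, 22.43, 6.67.
For 2015: 50.00, 57.01, 36.27, 11.78.
Standard weights: 0.39, 0.32, 0.07, 0.22.
2000: 0.3900×43.90 + 0.3200×49.23 + 0.0700×22.43 + 0.2200×6.67 = 35.9126 per 10000.
2015: 0.3900×50.00 + 0.3200×57.01 + 0.0700×36.27 + 0.2200×11.78 = 42.8738 per 10000.
Difference = 35.9126 − 42.8738 = -6.9612.

-6.96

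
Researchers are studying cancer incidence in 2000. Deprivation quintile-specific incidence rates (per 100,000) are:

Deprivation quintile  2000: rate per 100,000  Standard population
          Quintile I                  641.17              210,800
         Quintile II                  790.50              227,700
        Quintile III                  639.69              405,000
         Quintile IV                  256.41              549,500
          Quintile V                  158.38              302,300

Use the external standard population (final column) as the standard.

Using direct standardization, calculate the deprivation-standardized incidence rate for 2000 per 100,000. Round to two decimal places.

Standard total = 1,695,300; weights = 0.1243, 0.1343, 0.2389, 0.3241, 0.1783.
Standardized rate: 0.1243×641.17 + 0.1343×790.50 + 0.2389×639.69 + 0.3241×256.41 + 0.1783×158.38 = 450.0711 per 100,000.

450.07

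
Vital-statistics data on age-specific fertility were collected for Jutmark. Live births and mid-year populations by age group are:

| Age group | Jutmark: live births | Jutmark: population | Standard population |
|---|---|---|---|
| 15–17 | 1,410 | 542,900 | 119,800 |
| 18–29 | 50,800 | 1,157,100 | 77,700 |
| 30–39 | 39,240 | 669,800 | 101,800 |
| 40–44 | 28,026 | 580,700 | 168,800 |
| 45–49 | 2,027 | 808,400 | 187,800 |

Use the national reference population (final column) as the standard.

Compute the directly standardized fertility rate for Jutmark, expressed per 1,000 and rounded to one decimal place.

27.9

Age-specific rates per 1,000 for Jutmark: 2.597, 43.903, 58.585, 48.262, 2.507.
Standard total = 655,900; weights = 0.1826, 0.1185, 0.1552, 0.2574, 0.2863.
Standardized rate: 0.1826×2.597 + 0.1185×43.903 + 0.1552×58.585 + 0.2574×48.262 + 0.2863×2.507 = 27.9065 per 1,000.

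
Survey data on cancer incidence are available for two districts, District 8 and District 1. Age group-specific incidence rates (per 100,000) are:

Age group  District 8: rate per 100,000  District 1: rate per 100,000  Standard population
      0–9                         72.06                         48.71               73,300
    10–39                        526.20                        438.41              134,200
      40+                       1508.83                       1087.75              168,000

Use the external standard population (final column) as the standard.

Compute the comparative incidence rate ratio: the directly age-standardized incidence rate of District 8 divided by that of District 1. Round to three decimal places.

Standard total = 375,500; weights = 0.1952, 0.3574, 0.4474.
District 8: 0.1952×72.06 + 0.3574×526.20 + 0.4474×1508.83 = 877.1810 per 100,000.
District 1: 0.1952×48.71 + 0.3574×438.41 + 0.4474×1087.75 = 652.8550 per 100,000.
Ratio = 877.1810 ÷ 652.8550 = 1.34361.

1.344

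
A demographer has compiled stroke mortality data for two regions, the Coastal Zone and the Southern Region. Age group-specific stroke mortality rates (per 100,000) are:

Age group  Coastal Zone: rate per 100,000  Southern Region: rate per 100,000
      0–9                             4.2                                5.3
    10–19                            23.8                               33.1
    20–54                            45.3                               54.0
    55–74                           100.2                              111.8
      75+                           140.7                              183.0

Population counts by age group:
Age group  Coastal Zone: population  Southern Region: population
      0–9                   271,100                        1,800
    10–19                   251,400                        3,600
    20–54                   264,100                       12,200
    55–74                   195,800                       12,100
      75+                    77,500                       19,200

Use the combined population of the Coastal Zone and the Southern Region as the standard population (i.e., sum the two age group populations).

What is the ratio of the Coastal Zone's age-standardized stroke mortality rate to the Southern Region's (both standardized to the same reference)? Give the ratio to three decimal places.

Combined standard total = 1,108,800; weights = 0.2461, 0.2300, 0.2492, 0.1875, 0.0872.
The Coastal Zone: 0.2461×4.2 + 0.2300×23.8 + 0.2492×45.3 + 0.1875×100.2 + 0.0872×140.7 = 48.8536 per 100,000.
The Southern Region: 0.2461×5.3 + 0.2300×33.1 + 0.2492×54.0 + 0.1875×111.8 + 0.0872×183.0 = 59.2951 per 100,000.
Ratio = 48.8536 ÷ 59.2951 = 0.82391.

0.824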